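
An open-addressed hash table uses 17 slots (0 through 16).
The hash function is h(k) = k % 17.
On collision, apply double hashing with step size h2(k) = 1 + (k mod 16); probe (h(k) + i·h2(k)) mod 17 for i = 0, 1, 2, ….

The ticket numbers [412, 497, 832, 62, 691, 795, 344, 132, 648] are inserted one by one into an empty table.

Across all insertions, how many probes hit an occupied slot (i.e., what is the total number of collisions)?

5

Insert 412: h=4, slot 4 empty -> index 4.
Insert 497: h=4, h2=2, slot 4 occupied -> index 6.
Insert 832: h=16, slot 16 empty -> index 16.
Insert 62: h=11, slot 11 empty -> index 11.
Insert 691: h=11, h2=4, slot 11 occupied -> index 15.
Insert 795: h=13, slot 13 empty -> index 13.
Insert 344: h=4, h2=9, slots 4,13 occupied -> index 5.
Insert 132: h=13, h2=5, slot 13 occupied -> index 1.
Insert 648: h=2, slot 2 empty -> index 2.
Table: [∅, 132, 648, ∅, 412, 344, 497, ∅, ∅, ∅, ∅, 62, ∅, 795, ∅, 691, 832]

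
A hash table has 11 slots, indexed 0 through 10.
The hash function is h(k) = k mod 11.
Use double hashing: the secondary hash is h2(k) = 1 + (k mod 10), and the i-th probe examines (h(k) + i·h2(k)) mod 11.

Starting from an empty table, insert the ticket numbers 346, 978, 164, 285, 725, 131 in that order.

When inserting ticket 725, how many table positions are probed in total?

346: h=5 → slot 5
978: h=10 → slot 10
164: h=10, h2=5, probe 10,4 → slot 4
285: h=10, h2=6, probe 10,5,0 → slot 0
725: h=10, h2=6, probe 10,5,0,6 → slot 6
131: h=10, h2=2, probe 10,1 → slot 1
Table: [285, 131, ∅, ∅, 164, 346, 725, ∅, ∅, ∅, 978]

4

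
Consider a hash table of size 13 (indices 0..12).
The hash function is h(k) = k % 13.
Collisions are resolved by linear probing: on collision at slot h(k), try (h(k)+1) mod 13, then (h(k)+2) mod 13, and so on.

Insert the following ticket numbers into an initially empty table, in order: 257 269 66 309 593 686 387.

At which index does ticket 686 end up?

12

257 hashes to 10; slot 10 is free -> place at 10.
269 hashes to 9; slot 9 is free -> place at 9.
66 hashes to 1; slot 1 is free -> place at 1.
309 hashes to 10; 10 taken -> place at 11.
593 hashes to 8; slot 8 is free -> place at 8.
686 hashes to 10; 10,11 taken -> place at 12.
387 hashes to 10; 10,11,12 taken -> place at 0.
Table: [387, 66, ., ., ., ., ., ., 593, 269, 257, 309, 686]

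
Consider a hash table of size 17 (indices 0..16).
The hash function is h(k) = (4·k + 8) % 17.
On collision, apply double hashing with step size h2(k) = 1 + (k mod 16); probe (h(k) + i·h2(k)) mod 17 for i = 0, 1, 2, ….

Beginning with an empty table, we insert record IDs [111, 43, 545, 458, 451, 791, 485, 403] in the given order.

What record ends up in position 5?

43

Insert 111: h=10, slot 10 empty → index 10.
Insert 43: h=10, h2=12, slot 10 occupied → index 5.
Insert 545: h=12, slot 12 empty → index 12.
Insert 458: h=4, slot 4 empty → index 4.
Insert 451: h=10, h2=4, slot 10 occupied → index 14.
Insert 791: h=10, h2=8, slot 10 occupied → index 1.
Insert 485: h=10, h2=6, slot 10 occupied → index 16.
Insert 403: h=5, h2=4, slot 5 occupied → index 9.
Table: [∅, 791, ∅, ∅, 458, 43, ∅, ∅, ∅, 403, 111, ∅, 545, ∅, 451, ∅, 485]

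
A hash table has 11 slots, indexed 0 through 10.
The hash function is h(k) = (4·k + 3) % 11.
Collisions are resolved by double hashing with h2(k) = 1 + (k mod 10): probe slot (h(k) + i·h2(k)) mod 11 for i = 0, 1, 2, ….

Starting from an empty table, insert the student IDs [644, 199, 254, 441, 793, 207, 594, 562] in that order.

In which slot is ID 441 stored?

9

644 hashes to 5; slot 5 is free => place at 5.
199 hashes to 7; slot 7 is free => place at 7.
254 hashes to 7, h2=5; 7 taken => place at 1.
441 hashes to 7, h2=2; 7 taken => place at 9.
793 hashes to 7, h2=4; 7 taken => place at 0.
207 hashes to 6; slot 6 is free => place at 6.
594 hashes to 3; slot 3 is free => place at 3.
562 hashes to 7, h2=3; 7 taken => place at 10.
Table: [793, 254, ∅, 594, ∅, 644, 207, 199, ∅, 441, 562]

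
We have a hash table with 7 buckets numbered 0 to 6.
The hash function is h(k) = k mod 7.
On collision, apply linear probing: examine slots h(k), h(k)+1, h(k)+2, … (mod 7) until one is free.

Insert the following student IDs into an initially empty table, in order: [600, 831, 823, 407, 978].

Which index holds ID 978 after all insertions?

0

Insert 600: h=5, slot 5 empty → index 5.
Insert 831: h=5, slot 5 occupied → index 6.
Insert 823: h=4, slot 4 empty → index 4.
Insert 407: h=1, slot 1 empty → index 1.
Insert 978: h=5, slots 5,6 occupied → index 0.
Table: [978, 407, -, -, 823, 600, 831]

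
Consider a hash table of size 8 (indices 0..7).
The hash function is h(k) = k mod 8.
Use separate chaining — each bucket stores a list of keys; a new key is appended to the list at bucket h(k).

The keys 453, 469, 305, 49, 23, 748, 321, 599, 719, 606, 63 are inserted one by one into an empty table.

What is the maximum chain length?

4

453 -> bucket 5
469 -> bucket 5 (collision)
305 -> bucket 1
49 -> bucket 1 (collision)
23 -> bucket 7
748 -> bucket 4
321 -> bucket 1 (collision)
599 -> bucket 7 (collision)
719 -> bucket 7 (collision)
606 -> bucket 6
63 -> bucket 7 (collision)
Final buckets:
0: —
1: 305 -> 49 -> 321
2: —
3: —
4: 748
5: 453 -> 469
6: 606
7: 23 -> 599 -> 719 -> 63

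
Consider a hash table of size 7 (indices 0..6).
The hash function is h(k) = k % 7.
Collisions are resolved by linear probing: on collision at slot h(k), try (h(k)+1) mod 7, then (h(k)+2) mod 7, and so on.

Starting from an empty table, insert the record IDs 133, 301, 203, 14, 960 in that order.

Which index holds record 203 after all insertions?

Insert 133: h=0, slot 0 empty -> index 0.
Insert 301: h=0, slot 0 occupied -> index 1.
Insert 203: h=0, slots 0,1 occupied -> index 2.
Insert 14: h=0, slots 0,1,2 occupied -> index 3.
Insert 960: h=1, slots 1,2,3 occupied -> index 4.
Table: [133, 301, 203, 14, 960, -, -]

2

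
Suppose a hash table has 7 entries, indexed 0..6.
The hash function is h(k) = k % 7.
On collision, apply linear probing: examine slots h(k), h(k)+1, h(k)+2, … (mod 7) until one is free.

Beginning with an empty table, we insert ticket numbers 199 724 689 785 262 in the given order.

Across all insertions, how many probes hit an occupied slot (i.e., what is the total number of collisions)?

6

Insert 199: h=3, slot 3 empty => index 3.
Insert 724: h=3, slot 3 occupied => index 4.
Insert 689: h=3, slots 3,4 occupied => index 5.
Insert 785: h=1, slot 1 empty => index 1.
Insert 262: h=3, slots 3,4,5 occupied => index 6.
Table: [—, 785, —, 199, 724, 689, 262]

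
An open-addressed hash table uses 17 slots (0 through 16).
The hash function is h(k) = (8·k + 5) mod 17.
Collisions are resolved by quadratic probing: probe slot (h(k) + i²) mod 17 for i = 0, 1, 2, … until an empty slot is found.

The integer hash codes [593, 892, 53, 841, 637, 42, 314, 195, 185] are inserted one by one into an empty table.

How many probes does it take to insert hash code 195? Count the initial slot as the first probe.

6

Insert 593: h=6, slot 6 empty → index 6.
Insert 892: h=1, slot 1 empty → index 1.
Insert 53: h=4, slot 4 empty → index 4.
Insert 841: h=1, slot 1 occupied → index 2.
Insert 637: h=1, slots 1,2 occupied → index 5.
Insert 42: h=1, slots 1,2,5 occupied → index 10.
Insert 314: h=1, slots 1,2,5,10 occupied → index 0.
Insert 195: h=1, slots 1,2,5,10,0 occupied → index 9.
Insert 185: h=6, slot 6 occupied → index 7.
Table: [314, 892, 841, ., 53, 637, 593, 185, ., 195, 42, ., ., ., ., ., .]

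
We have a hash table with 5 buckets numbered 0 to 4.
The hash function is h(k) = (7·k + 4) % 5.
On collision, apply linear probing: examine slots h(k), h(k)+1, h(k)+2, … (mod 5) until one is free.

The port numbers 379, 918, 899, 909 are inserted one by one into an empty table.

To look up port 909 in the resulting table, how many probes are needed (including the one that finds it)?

379: h=2 → slot 2
918: h=0 → slot 0
899: h=2, probe 2,3 → slot 3
909: h=2, probe 2,3,4 → slot 4
Table: [918, -, 379, 899, 909]
Lookup 909: h=2, probe 2,3,4 → found at 4.

3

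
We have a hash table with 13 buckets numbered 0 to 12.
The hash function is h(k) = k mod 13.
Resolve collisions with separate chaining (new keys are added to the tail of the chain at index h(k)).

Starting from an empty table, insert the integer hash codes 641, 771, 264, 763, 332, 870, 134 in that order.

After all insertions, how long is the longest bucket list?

4

641 → bucket 4
771 → bucket 4 (collision)
264 → bucket 4 (collision)
763 → bucket 9
332 → bucket 7
870 → bucket 12
134 → bucket 4 (collision)
Final buckets:
0: ∅
1: ∅
2: ∅
3: ∅
4: 641 -> 771 -> 264 -> 134
5: ∅
6: ∅
7: 332
8: ∅
9: 763
10: ∅
11: ∅
12: 870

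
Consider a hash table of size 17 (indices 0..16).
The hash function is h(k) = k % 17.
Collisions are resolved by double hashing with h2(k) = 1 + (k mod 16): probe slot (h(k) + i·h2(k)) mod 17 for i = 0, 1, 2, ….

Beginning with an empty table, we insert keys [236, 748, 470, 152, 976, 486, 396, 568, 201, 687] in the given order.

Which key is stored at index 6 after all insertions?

Insert 236: h=15, slot 15 empty => index 15.
Insert 748: h=0, slot 0 empty => index 0.
Insert 470: h=11, slot 11 empty => index 11.
Insert 152: h=16, slot 16 empty => index 16.
Insert 976: h=7, slot 7 empty => index 7.
Insert 486: h=10, slot 10 empty => index 10.
Insert 396: h=5, slot 5 empty => index 5.
Insert 568: h=7, h2=9, slots 7,16 occupied => index 8.
Insert 201: h=14, slot 14 empty => index 14.
Insert 687: h=7, h2=16, slot 7 occupied => index 6.
Table: [748, _, _, _, _, 396, 687, 976, 568, _, 486, 470, _, _, 201, 236, 152]

687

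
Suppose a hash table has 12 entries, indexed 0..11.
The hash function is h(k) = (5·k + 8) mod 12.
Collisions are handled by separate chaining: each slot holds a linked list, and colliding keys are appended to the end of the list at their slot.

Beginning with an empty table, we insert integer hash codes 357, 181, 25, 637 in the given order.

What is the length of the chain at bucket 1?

3

357 → bucket 5
181 → bucket 1
25 → bucket 1 (collision)
637 → bucket 1 (collision)
Final buckets:
0: .
1: 181 -> 25 -> 637
2: .
3: .
4: .
5: 357
6: .
7: .
8: .
9: .
10: .
11: .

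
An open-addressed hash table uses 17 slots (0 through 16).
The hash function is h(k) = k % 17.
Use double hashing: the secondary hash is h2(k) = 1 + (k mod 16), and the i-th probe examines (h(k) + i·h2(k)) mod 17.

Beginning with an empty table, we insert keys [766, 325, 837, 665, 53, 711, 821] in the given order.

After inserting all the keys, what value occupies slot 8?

766 hashes to 1; slot 1 is free → place at 1.
325 hashes to 2; slot 2 is free → place at 2.
837 hashes to 4; slot 4 is free → place at 4.
665 hashes to 2, h2=10; 2 taken → place at 12.
53 hashes to 2, h2=6; 2 taken → place at 8.
711 hashes to 14; slot 14 is free → place at 14.
821 hashes to 5; slot 5 is free → place at 5.
Table: [-, 766, 325, -, 837, 821, -, -, 53, -, -, -, 665, -, 711, -, -]

53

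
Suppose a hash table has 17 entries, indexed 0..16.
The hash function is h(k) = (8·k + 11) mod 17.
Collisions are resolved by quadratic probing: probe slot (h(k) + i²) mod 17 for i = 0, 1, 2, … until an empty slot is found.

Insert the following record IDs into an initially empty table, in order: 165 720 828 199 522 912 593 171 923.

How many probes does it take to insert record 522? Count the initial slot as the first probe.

165: h=5 -> slot 5
720: h=8 -> slot 8
828: h=5, probe 5,6 -> slot 6
199: h=5, probe 5,6,9 -> slot 9
522: h=5, probe 5,6,9,14 -> slot 14
912: h=14, probe 14,15 -> slot 15
593: h=12 -> slot 12
171: h=2 -> slot 2
923: h=0 -> slot 0
Table: [923, -, 171, -, -, 165, 828, -, 720, 199, -, -, 593, -, 522, 912, -]

4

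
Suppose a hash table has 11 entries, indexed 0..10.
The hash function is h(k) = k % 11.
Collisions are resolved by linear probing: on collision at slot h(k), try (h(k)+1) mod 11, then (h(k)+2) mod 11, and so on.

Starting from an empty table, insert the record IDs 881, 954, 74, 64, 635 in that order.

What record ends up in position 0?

635

Insert 881: h=1, slot 1 empty => index 1.
Insert 954: h=8, slot 8 empty => index 8.
Insert 74: h=8, slot 8 occupied => index 9.
Insert 64: h=9, slot 9 occupied => index 10.
Insert 635: h=8, slots 8,9,10 occupied => index 0.
Table: [635, 881, _, _, _, _, _, _, 954, 74, 64]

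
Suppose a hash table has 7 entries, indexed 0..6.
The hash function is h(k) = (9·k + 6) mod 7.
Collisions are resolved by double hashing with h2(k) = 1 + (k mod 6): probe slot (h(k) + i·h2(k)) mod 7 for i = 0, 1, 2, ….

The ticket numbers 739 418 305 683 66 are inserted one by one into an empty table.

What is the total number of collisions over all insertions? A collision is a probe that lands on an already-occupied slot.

6

739: h=0 → slot 0
418: h=2 → slot 2
305: h=0, h2=6, probe 0,6 → slot 6
683: h=0, h2=6, probe 0,6,5 → slot 5
66: h=5, h2=1, probe 5,6,0,1 → slot 1
Table: [739, 66, 418, -, -, 683, 305]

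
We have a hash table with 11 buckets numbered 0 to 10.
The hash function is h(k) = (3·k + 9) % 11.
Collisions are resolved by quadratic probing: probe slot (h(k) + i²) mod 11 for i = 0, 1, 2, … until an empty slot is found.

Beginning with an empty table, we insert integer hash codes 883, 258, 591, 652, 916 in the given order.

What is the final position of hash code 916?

883 hashes to 7; slot 7 is free -> place at 7.
258 hashes to 2; slot 2 is free -> place at 2.
591 hashes to 0; slot 0 is free -> place at 0.
652 hashes to 7; 7 taken -> place at 8.
916 hashes to 7; 7,8,0 taken -> place at 5.
Table: [591, ∅, 258, ∅, ∅, 916, ∅, 883, 652, ∅, ∅]

5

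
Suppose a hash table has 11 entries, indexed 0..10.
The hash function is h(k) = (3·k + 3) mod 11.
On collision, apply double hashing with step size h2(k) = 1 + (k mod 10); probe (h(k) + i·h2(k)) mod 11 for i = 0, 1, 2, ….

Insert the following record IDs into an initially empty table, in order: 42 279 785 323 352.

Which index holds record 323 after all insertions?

42 hashes to 8; slot 8 is free => place at 8.
279 hashes to 4; slot 4 is free => place at 4.
785 hashes to 4, h2=6; 4 taken => place at 10.
323 hashes to 4, h2=4; 4,8 taken => place at 1.
352 hashes to 3; slot 3 is free => place at 3.
Table: [_, 323, _, 352, 279, _, _, _, 42, _, 785]

1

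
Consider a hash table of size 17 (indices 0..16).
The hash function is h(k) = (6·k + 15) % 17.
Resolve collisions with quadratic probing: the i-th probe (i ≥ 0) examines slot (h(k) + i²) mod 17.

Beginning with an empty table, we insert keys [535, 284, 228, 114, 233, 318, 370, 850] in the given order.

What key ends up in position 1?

318

535 hashes to 12; slot 12 is free => place at 12.
284 hashes to 2; slot 2 is free => place at 2.
228 hashes to 6; slot 6 is free => place at 6.
114 hashes to 2; 2 taken => place at 3.
233 hashes to 2; 2,3,6 taken => place at 11.
318 hashes to 2; 2,3,6,11 taken => place at 1.
370 hashes to 8; slot 8 is free => place at 8.
850 hashes to 15; slot 15 is free => place at 15.
Table: [∅, 318, 284, 114, ∅, ∅, 228, ∅, 370, ∅, ∅, 233, 535, ∅, ∅, 850, ∅]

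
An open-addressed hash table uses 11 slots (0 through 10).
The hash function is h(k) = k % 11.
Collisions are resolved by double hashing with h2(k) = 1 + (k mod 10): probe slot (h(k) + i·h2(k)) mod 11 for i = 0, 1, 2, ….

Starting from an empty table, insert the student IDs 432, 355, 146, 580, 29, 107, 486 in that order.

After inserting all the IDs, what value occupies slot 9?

Insert 432: h=3, slot 3 empty → index 3.
Insert 355: h=3, h2=6, slot 3 occupied → index 9.
Insert 146: h=3, h2=7, slot 3 occupied → index 10.
Insert 580: h=8, slot 8 empty → index 8.
Insert 29: h=7, slot 7 empty → index 7.
Insert 107: h=8, h2=8, slot 8 occupied → index 5.
Insert 486: h=2, slot 2 empty → index 2.
Table: [_, _, 486, 432, _, 107, _, 29, 580, 355, 146]

355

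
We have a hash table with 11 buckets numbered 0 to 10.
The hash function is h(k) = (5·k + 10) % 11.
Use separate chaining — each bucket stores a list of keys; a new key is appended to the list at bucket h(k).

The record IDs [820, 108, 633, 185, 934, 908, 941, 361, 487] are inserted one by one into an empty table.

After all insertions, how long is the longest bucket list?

820 → bucket 7
108 → bucket 0
633 → bucket 7 (collision)
185 → bucket 0 (collision)
934 → bucket 5
908 → bucket 7 (collision)
941 → bucket 7 (collision)
361 → bucket 0 (collision)
487 → bucket 3
Final buckets:
0: 108 -> 185 -> 361
1: _
2: _
3: 487
4: _
5: 934
6: _
7: 820 -> 633 -> 908 -> 941
8: _
9: _
10: _

4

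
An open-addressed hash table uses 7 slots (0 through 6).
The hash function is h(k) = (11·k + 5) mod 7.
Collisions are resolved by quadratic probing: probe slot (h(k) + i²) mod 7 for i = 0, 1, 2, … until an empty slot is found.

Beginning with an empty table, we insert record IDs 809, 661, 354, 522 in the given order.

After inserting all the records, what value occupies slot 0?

809: h=0 -> slot 0
661: h=3 -> slot 3
354: h=0, probe 0,1 -> slot 1
522: h=0, probe 0,1,4 -> slot 4
Table: [809, 354, ∅, 661, 522, ∅, ∅]

809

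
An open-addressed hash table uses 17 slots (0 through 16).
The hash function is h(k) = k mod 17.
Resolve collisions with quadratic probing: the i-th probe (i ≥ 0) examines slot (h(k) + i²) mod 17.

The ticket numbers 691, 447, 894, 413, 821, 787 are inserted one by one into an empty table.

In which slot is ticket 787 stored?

691 hashes to 11; slot 11 is free => place at 11.
447 hashes to 5; slot 5 is free => place at 5.
894 hashes to 10; slot 10 is free => place at 10.
413 hashes to 5; 5 taken => place at 6.
821 hashes to 5; 5,6 taken => place at 9.
787 hashes to 5; 5,6,9 taken => place at 14.
Table: [-, -, -, -, -, 447, 413, -, -, 821, 894, 691, -, -, 787, -, -]

14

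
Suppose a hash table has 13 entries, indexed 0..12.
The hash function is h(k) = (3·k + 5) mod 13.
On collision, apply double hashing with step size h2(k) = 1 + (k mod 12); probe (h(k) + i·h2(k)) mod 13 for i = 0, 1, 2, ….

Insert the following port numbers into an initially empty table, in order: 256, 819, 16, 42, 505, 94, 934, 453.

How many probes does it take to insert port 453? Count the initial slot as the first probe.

256 hashes to 6; slot 6 is free → place at 6.
819 hashes to 5; slot 5 is free → place at 5.
16 hashes to 1; slot 1 is free → place at 1.
42 hashes to 1, h2=7; 1 taken → place at 8.
505 hashes to 12; slot 12 is free → place at 12.
94 hashes to 1, h2=11; 1,12 taken → place at 10.
934 hashes to 12, h2=11; 12,10,8,6 taken → place at 4.
453 hashes to 12, h2=10; 12 taken → place at 9.
Table: [-, 16, -, -, 934, 819, 256, -, 42, 453, 94, -, 505]

2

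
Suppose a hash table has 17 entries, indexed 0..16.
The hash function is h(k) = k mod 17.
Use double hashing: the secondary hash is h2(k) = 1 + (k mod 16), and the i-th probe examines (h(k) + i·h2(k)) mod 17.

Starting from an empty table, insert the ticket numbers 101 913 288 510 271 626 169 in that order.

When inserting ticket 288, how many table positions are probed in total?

2

101 hashes to 16; slot 16 is free -> place at 16.
913 hashes to 12; slot 12 is free -> place at 12.
288 hashes to 16, h2=1; 16 taken -> place at 0.
510 hashes to 0, h2=15; 0 taken -> place at 15.
271 hashes to 16, h2=16; 16,15 taken -> place at 14.
626 hashes to 14, h2=3; 14,0 taken -> place at 3.
169 hashes to 16, h2=10; 16 taken -> place at 9.
Table: [288, ., ., 626, ., ., ., ., ., 169, ., ., 913, ., 271, 510, 101]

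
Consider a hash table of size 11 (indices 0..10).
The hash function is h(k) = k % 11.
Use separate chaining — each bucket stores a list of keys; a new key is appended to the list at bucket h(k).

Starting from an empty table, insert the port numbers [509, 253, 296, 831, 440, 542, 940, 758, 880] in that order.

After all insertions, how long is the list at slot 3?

2

509 → bucket 3
253 → bucket 0
296 → bucket 10
831 → bucket 6
440 → bucket 0 (collision)
542 → bucket 3 (collision)
940 → bucket 5
758 → bucket 10 (collision)
880 → bucket 0 (collision)
Final buckets:
0: 253 -> 440 -> 880
1: ∅
2: ∅
3: 509 -> 542
4: ∅
5: 940
6: 831
7: ∅
8: ∅
9: ∅
10: 296 -> 758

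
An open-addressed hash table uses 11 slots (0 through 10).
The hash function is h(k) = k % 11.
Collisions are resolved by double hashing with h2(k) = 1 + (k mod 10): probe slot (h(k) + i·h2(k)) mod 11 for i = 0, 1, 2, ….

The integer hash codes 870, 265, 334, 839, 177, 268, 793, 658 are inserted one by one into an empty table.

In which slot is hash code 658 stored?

Insert 870: h=1, slot 1 empty => index 1.
Insert 265: h=1, h2=6, slot 1 occupied => index 7.
Insert 334: h=4, slot 4 empty => index 4.
Insert 839: h=3, slot 3 empty => index 3.
Insert 177: h=1, h2=8, slot 1 occupied => index 9.
Insert 268: h=4, h2=9, slot 4 occupied => index 2.
Insert 793: h=1, h2=4, slot 1 occupied => index 5.
Insert 658: h=9, h2=9, slots 9,7,5,3,1 occupied => index 10.
Table: [∅, 870, 268, 839, 334, 793, ∅, 265, ∅, 177, 658]

10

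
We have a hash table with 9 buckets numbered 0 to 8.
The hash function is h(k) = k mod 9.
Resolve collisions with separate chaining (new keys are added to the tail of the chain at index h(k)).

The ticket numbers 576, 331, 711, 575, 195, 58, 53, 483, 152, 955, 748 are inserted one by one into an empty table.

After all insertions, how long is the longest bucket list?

3

Insert 576: h=0, bucket 0 empty -> new chain.
Insert 331: h=7, bucket 7 empty -> new chain.
Insert 711: h=0, bucket 0 nonempty -> append to chain.
Insert 575: h=8, bucket 8 empty -> new chain.
Insert 195: h=6, bucket 6 empty -> new chain.
Insert 58: h=4, bucket 4 empty -> new chain.
Insert 53: h=8, bucket 8 nonempty -> append to chain.
Insert 483: h=6, bucket 6 nonempty -> append to chain.
Insert 152: h=8, bucket 8 nonempty -> append to chain.
Insert 955: h=1, bucket 1 empty -> new chain.
Insert 748: h=1, bucket 1 nonempty -> append to chain.
Final buckets:
0: 576 -> 711
1: 955 -> 748
2: -
3: -
4: 58
5: -
6: 195 -> 483
7: 331
8: 575 -> 53 -> 152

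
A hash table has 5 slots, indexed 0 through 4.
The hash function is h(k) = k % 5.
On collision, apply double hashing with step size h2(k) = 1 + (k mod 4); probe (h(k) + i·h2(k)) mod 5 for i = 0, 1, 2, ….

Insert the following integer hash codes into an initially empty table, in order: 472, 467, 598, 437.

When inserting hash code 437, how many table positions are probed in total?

2

472: h=2 → slot 2
467: h=2, h2=4, probe 2,1 → slot 1
598: h=3 → slot 3
437: h=2, h2=2, probe 2,4 → slot 4
Table: [-, 467, 472, 598, 437]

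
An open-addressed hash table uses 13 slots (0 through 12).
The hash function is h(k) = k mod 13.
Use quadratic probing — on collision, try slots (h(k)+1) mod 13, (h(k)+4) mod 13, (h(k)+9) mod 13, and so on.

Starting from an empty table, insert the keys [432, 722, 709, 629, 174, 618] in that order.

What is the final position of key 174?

432: h=3 -> slot 3
722: h=7 -> slot 7
709: h=7, probe 7,8 -> slot 8
629: h=5 -> slot 5
174: h=5, probe 5,6 -> slot 6
618: h=7, probe 7,8,11 -> slot 11
Table: [-, -, -, 432, -, 629, 174, 722, 709, -, -, 618, -]

6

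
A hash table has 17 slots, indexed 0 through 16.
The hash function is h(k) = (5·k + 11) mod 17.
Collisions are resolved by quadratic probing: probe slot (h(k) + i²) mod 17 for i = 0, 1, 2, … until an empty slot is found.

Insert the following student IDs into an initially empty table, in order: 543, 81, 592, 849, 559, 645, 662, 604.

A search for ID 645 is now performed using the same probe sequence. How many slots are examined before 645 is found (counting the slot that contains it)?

3

543 hashes to 6; slot 6 is free → place at 6.
81 hashes to 8; slot 8 is free → place at 8.
592 hashes to 13; slot 13 is free → place at 13.
849 hashes to 6; 6 taken → place at 7.
559 hashes to 1; slot 1 is free → place at 1.
645 hashes to 6; 6,7 taken → place at 10.
662 hashes to 6; 6,7,10 taken → place at 15.
604 hashes to 5; slot 5 is free → place at 5.
Table: [-, 559, -, -, -, 604, 543, 849, 81, -, 645, -, -, 592, -, 662, -]
Lookup 645: h=6, probe 6,7,10 → found at 10.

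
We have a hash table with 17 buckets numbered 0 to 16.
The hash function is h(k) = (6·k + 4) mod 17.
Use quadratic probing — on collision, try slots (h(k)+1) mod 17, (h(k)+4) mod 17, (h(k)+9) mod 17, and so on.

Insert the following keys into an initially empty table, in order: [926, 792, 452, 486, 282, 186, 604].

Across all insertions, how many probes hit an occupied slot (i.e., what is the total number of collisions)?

926: h=1 -> slot 1
792: h=13 -> slot 13
452: h=13, probe 13,14 -> slot 14
486: h=13, probe 13,14,0 -> slot 0
282: h=13, probe 13,14,0,5 -> slot 5
186: h=15 -> slot 15
604: h=7 -> slot 7
Table: [486, 926, ., ., ., 282, ., 604, ., ., ., ., ., 792, 452, 186, .]

6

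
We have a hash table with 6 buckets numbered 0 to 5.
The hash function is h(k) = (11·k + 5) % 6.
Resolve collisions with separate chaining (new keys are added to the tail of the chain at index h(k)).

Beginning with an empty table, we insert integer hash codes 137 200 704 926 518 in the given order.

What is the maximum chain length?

Insert 137: h=0, bucket 0 empty -> new chain.
Insert 200: h=3, bucket 3 empty -> new chain.
Insert 704: h=3, bucket 3 nonempty -> append to chain.
Insert 926: h=3, bucket 3 nonempty -> append to chain.
Insert 518: h=3, bucket 3 nonempty -> append to chain.
Final buckets:
0: 137
1: .
2: .
3: 200 -> 704 -> 926 -> 518
4: .
5: .

4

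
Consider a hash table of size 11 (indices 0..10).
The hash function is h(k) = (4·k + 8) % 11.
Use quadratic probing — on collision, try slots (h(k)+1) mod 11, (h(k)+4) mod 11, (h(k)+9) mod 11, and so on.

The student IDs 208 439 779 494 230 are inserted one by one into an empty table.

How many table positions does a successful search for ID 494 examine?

3

Insert 208: h=4, slot 4 empty -> index 4.
Insert 439: h=4, slot 4 occupied -> index 5.
Insert 779: h=0, slot 0 empty -> index 0.
Insert 494: h=4, slots 4,5 occupied -> index 8.
Insert 230: h=4, slots 4,5,8 occupied -> index 2.
Table: [779, _, 230, _, 208, 439, _, _, 494, _, _]
Lookup 494: h=4, probe 4,5,8 → found at 8.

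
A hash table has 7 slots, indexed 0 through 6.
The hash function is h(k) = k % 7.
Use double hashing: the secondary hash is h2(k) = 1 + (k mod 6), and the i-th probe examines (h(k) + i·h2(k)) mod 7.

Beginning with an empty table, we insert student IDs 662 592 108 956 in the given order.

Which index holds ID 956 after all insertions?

0

662 hashes to 4; slot 4 is free → place at 4.
592 hashes to 4, h2=5; 4 taken → place at 2.
108 hashes to 3; slot 3 is free → place at 3.
956 hashes to 4, h2=3; 4 taken → place at 0.
Table: [956, ., 592, 108, 662, ., .]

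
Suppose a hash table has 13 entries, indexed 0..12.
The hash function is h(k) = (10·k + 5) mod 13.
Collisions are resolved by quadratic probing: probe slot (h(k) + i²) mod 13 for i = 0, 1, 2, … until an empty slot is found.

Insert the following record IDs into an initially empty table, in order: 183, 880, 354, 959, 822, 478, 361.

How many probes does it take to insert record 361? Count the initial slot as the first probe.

183 hashes to 2; slot 2 is free → place at 2.
880 hashes to 4; slot 4 is free → place at 4.
354 hashes to 9; slot 9 is free → place at 9.
959 hashes to 1; slot 1 is free → place at 1.
822 hashes to 9; 9 taken → place at 10.
478 hashes to 1; 1,2 taken → place at 5.
361 hashes to 1; 1,2,5,10,4 taken → place at 0.
Table: [361, 959, 183, —, 880, 478, —, —, —, 354, 822, —, —]

6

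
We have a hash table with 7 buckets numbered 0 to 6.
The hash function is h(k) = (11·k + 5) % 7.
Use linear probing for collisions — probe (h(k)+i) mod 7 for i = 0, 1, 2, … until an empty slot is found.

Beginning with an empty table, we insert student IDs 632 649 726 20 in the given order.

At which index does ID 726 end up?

5

632 hashes to 6; slot 6 is free -> place at 6.
649 hashes to 4; slot 4 is free -> place at 4.
726 hashes to 4; 4 taken -> place at 5.
20 hashes to 1; slot 1 is free -> place at 1.
Table: [-, 20, -, -, 649, 726, 632]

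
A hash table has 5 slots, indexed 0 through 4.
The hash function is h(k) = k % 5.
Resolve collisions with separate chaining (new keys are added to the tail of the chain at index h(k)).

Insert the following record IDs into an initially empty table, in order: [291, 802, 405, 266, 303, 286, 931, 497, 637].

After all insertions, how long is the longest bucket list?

4

291 -> bucket 1
802 -> bucket 2
405 -> bucket 0
266 -> bucket 1 (collision)
303 -> bucket 3
286 -> bucket 1 (collision)
931 -> bucket 1 (collision)
497 -> bucket 2 (collision)
637 -> bucket 2 (collision)
Final buckets:
0: 405
1: 291 -> 266 -> 286 -> 931
2: 802 -> 497 -> 637
3: 303
4: _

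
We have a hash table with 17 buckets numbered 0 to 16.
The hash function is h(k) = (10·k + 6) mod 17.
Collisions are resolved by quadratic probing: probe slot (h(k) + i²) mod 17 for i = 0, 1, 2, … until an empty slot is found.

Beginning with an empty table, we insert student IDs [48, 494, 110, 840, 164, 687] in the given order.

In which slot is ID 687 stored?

9

Insert 48: h=10, slot 10 empty -> index 10.
Insert 494: h=16, slot 16 empty -> index 16.
Insert 110: h=1, slot 1 empty -> index 1.
Insert 840: h=8, slot 8 empty -> index 8.
Insert 164: h=14, slot 14 empty -> index 14.
Insert 687: h=8, slot 8 occupied -> index 9.
Table: [—, 110, —, —, —, —, —, —, 840, 687, 48, —, —, —, 164, —, 494]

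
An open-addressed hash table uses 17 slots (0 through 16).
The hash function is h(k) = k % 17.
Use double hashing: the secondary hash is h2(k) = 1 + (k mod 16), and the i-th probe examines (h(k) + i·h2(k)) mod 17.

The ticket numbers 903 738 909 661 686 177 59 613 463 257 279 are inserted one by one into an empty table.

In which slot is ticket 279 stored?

903: h=2 => slot 2
738: h=7 => slot 7
909: h=8 => slot 8
661: h=15 => slot 15
686: h=6 => slot 6
177: h=7, h2=2, probe 7,9 => slot 9
59: h=8, h2=12, probe 8,3 => slot 3
613: h=1 => slot 1
463: h=4 => slot 4
257: h=2, h2=2, probe 2,4,6,8,10 => slot 10
279: h=7, h2=8, probe 7,15,6,14 => slot 14
Table: [-, 613, 903, 59, 463, -, 686, 738, 909, 177, 257, -, -, -, 279, 661, -]

14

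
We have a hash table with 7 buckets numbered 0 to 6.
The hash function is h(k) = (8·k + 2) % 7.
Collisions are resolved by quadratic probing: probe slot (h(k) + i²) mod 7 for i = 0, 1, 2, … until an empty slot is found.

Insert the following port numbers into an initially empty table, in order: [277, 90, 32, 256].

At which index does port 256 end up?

3

277 hashes to 6; slot 6 is free => place at 6.
90 hashes to 1; slot 1 is free => place at 1.
32 hashes to 6; 6 taken => place at 0.
256 hashes to 6; 6,0 taken => place at 3.
Table: [32, 90, -, 256, -, -, 277]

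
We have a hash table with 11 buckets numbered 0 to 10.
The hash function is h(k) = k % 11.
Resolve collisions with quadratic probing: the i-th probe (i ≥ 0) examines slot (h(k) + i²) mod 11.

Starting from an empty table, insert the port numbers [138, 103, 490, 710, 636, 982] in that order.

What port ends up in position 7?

490

Insert 138: h=6, slot 6 empty -> index 6.
Insert 103: h=4, slot 4 empty -> index 4.
Insert 490: h=6, slot 6 occupied -> index 7.
Insert 710: h=6, slots 6,7 occupied -> index 10.
Insert 636: h=9, slot 9 empty -> index 9.
Insert 982: h=3, slot 3 empty -> index 3.
Table: [., ., ., 982, 103, ., 138, 490, ., 636, 710]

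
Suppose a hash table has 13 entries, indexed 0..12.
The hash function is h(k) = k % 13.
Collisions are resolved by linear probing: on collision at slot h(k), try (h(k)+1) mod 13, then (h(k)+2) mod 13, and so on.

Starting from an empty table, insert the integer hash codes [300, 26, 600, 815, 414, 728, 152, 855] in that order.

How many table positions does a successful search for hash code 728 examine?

300: h=1 => slot 1
26: h=0 => slot 0
600: h=2 => slot 2
815: h=9 => slot 9
414: h=11 => slot 11
728: h=0, probe 0,1,2,3 => slot 3
152: h=9, probe 9,10 => slot 10
855: h=10, probe 10,11,12 => slot 12
Table: [26, 300, 600, 728, _, _, _, _, _, 815, 152, 414, 855]
Lookup 728: h=0, probe 0,1,2,3 → found at 3.

4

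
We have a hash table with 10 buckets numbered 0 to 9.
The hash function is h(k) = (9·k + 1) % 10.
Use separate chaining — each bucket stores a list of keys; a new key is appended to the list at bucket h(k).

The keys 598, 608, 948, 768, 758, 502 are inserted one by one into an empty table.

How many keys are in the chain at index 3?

5

Insert 598: h=3, bucket 3 empty -> new chain.
Insert 608: h=3, bucket 3 nonempty -> append to chain.
Insert 948: h=3, bucket 3 nonempty -> append to chain.
Insert 768: h=3, bucket 3 nonempty -> append to chain.
Insert 758: h=3, bucket 3 nonempty -> append to chain.
Insert 502: h=9, bucket 9 empty -> new chain.
Final buckets:
0: —
1: —
2: —
3: 598 -> 608 -> 948 -> 768 -> 758
4: —
5: —
6: —
7: —
8: —
9: 502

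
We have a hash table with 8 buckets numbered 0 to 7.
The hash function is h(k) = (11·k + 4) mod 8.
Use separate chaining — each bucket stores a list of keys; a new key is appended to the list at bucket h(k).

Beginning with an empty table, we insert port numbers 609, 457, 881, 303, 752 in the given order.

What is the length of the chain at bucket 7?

3

Insert 609: h=7, bucket 7 empty -> new chain.
Insert 457: h=7, bucket 7 nonempty -> append to chain.
Insert 881: h=7, bucket 7 nonempty -> append to chain.
Insert 303: h=1, bucket 1 empty -> new chain.
Insert 752: h=4, bucket 4 empty -> new chain.
Final buckets:
0: ∅
1: 303
2: ∅
3: ∅
4: 752
5: ∅
6: ∅
7: 609 -> 457 -> 881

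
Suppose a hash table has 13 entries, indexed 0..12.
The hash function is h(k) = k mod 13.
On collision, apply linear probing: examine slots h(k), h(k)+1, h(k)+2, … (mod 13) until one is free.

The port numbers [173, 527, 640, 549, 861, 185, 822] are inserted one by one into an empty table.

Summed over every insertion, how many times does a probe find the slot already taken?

Insert 173: h=4, slot 4 empty => index 4.
Insert 527: h=7, slot 7 empty => index 7.
Insert 640: h=3, slot 3 empty => index 3.
Insert 549: h=3, slots 3,4 occupied => index 5.
Insert 861: h=3, slots 3,4,5 occupied => index 6.
Insert 185: h=3, slots 3,4,5,6,7 occupied => index 8.
Insert 822: h=3, slots 3,4,5,6,7,8 occupied => index 9.
Table: [_, _, _, 640, 173, 549, 861, 527, 185, 822, _, _, _]

16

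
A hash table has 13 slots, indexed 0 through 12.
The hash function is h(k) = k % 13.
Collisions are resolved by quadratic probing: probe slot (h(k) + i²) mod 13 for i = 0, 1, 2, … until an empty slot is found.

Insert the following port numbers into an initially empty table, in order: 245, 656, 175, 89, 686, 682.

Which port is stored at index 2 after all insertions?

682

Insert 245: h=11, slot 11 empty => index 11.
Insert 656: h=6, slot 6 empty => index 6.
Insert 175: h=6, slot 6 occupied => index 7.
Insert 89: h=11, slot 11 occupied => index 12.
Insert 686: h=10, slot 10 empty => index 10.
Insert 682: h=6, slots 6,7,10 occupied => index 2.
Table: [_, _, 682, _, _, _, 656, 175, _, _, 686, 245, 89]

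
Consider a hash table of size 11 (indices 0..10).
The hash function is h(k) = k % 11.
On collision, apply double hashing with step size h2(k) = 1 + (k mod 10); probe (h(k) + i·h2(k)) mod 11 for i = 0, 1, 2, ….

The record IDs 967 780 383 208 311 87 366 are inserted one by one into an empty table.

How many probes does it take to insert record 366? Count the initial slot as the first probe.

3

Insert 967: h=10, slot 10 empty -> index 10.
Insert 780: h=10, h2=1, slot 10 occupied -> index 0.
Insert 383: h=9, slot 9 empty -> index 9.
Insert 208: h=10, h2=9, slot 10 occupied -> index 8.
Insert 311: h=3, slot 3 empty -> index 3.
Insert 87: h=10, h2=8, slot 10 occupied -> index 7.
Insert 366: h=3, h2=7, slots 3,10 occupied -> index 6.
Table: [780, -, -, 311, -, -, 366, 87, 208, 383, 967]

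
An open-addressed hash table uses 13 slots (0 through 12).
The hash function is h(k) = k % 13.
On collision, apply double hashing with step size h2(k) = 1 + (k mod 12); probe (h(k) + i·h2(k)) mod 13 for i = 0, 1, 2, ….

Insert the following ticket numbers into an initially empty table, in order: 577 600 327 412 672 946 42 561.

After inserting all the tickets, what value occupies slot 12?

Insert 577: h=5, slot 5 empty -> index 5.
Insert 600: h=2, slot 2 empty -> index 2.
Insert 327: h=2, h2=4, slot 2 occupied -> index 6.
Insert 412: h=9, slot 9 empty -> index 9.
Insert 672: h=9, h2=1, slot 9 occupied -> index 10.
Insert 946: h=10, h2=11, slot 10 occupied -> index 8.
Insert 42: h=3, slot 3 empty -> index 3.
Insert 561: h=2, h2=10, slot 2 occupied -> index 12.
Table: [-, -, 600, 42, -, 577, 327, -, 946, 412, 672, -, 561]

561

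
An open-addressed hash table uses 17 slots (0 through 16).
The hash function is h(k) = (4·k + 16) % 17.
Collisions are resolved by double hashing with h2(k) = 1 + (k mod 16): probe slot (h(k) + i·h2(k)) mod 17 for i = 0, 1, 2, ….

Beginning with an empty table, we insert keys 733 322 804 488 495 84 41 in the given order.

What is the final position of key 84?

0

733: h=7 => slot 7
322: h=12 => slot 12
804: h=2 => slot 2
488: h=13 => slot 13
495: h=7, h2=16, probe 7,6 => slot 6
84: h=12, h2=5, probe 12,0 => slot 0
41: h=10 => slot 10
Table: [84, ., 804, ., ., ., 495, 733, ., ., 41, ., 322, 488, ., ., .]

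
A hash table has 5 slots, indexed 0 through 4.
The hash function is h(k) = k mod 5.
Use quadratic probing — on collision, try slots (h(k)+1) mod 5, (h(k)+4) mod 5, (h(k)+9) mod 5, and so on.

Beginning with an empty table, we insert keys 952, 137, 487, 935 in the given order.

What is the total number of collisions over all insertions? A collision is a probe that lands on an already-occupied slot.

3

952: h=2 → slot 2
137: h=2, probe 2,3 → slot 3
487: h=2, probe 2,3,1 → slot 1
935: h=0 → slot 0
Table: [935, 487, 952, 137, .]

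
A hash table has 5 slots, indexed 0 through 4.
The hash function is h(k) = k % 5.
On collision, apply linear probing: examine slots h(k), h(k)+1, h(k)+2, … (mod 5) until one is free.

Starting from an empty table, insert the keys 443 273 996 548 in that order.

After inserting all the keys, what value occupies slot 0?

548

443 hashes to 3; slot 3 is free -> place at 3.
273 hashes to 3; 3 taken -> place at 4.
996 hashes to 1; slot 1 is free -> place at 1.
548 hashes to 3; 3,4 taken -> place at 0.
Table: [548, 996, -, 443, 273]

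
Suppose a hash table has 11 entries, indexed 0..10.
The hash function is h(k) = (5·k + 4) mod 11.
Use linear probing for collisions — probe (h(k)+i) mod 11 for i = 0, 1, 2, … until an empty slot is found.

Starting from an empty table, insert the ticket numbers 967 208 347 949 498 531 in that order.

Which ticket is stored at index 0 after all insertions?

208

967: h=10 => slot 10
208: h=10, probe 10,0 => slot 0
347: h=1 => slot 1
949: h=8 => slot 8
498: h=8, probe 8,9 => slot 9
531: h=8, probe 8,9,10,0,1,2 => slot 2
Table: [208, 347, 531, ., ., ., ., ., 949, 498, 967]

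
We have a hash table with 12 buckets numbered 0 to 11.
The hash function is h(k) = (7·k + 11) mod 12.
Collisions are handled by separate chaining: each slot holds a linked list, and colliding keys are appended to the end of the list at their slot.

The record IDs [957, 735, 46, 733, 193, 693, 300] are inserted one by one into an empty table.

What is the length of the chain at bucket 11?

1

957 -> bucket 2
735 -> bucket 8
46 -> bucket 9
733 -> bucket 6
193 -> bucket 6 (collision)
693 -> bucket 2 (collision)
300 -> bucket 11
Final buckets:
0: ∅
1: ∅
2: 957 -> 693
3: ∅
4: ∅
5: ∅
6: 733 -> 193
7: ∅
8: 735
9: 46
10: ∅
11: 300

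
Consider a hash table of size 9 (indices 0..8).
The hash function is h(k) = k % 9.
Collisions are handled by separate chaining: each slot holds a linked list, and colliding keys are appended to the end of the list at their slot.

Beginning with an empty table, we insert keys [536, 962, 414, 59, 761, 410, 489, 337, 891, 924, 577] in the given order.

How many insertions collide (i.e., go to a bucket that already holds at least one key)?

536 -> bucket 5
962 -> bucket 8
414 -> bucket 0
59 -> bucket 5 (collision)
761 -> bucket 5 (collision)
410 -> bucket 5 (collision)
489 -> bucket 3
337 -> bucket 4
891 -> bucket 0 (collision)
924 -> bucket 6
577 -> bucket 1
Final buckets:
0: 414 -> 891
1: 577
2: .
3: 489
4: 337
5: 536 -> 59 -> 761 -> 410
6: 924
7: .
8: 962

4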